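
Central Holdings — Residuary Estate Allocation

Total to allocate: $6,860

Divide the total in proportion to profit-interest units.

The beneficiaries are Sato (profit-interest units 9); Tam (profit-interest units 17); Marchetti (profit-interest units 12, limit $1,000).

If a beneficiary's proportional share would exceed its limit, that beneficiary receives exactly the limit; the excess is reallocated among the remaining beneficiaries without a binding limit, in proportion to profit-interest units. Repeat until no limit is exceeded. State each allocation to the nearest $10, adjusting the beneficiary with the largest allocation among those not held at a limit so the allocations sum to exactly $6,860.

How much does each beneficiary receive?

Total profit-interest units = 38.
Pro-rata shares before constraints: Sato 1,624.74; Tam 3,068.95; Marchetti 2,166.32.
Capped: Marchetti ($1,000); remaining pool $5,860 reallocated over remaining profit-interest units 26.
Shares after redistribution: Sato 2,028.46 → $2,030; Tam 3,831.54 → $3,830.

Sato: $2,030 | Tam: $3,830 | Marchetti: $1,000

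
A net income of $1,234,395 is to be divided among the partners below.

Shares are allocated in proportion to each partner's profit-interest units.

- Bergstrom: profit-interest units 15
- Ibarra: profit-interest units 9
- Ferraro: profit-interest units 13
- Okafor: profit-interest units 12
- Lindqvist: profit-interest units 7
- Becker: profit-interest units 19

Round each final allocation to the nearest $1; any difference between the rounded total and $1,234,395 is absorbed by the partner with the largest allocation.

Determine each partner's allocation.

Bergstrom: $246,879 · Ibarra: $148,127 · Ferraro: $213,962 · Okafor: $197,503 · Lindqvist: $115,210 · Becker: $312,714

Profit-interest units total: 75.
Proportional shares: Bergstrom 15/75 × $1,234,395 = 246,879.00; Ibarra 9/75 × $1,234,395 = 148,127.40; Ferraro 13/75 × $1,234,395 = 213,961.80; Okafor 12/75 × $1,234,395 = 197,503.20; Lindqvist 7/75 × $1,234,395 = 115,210.20; Becker 19/75 × $1,234,395 = 312,713.40.
At nearest $1: Bergstrom $246,879; Ibarra $148,127; Ferraro $213,962; Okafor $197,503; Lindqvist $115,210; Becker $312,713. Sum = $1,234,394.
Difference $1,234,395 − $1,234,394 = +$1 applied to largest allocation (Becker): Becker becomes $312,714.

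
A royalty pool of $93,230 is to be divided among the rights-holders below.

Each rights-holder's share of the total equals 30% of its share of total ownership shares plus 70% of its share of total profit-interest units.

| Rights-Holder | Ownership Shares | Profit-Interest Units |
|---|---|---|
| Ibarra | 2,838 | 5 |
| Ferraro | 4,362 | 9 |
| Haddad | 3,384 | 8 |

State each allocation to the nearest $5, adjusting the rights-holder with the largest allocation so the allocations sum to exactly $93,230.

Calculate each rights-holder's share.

Totals — ownership shares 10,584, profit-interest units 22.
Combined weights (30% ownership shares + 70% profit-interest units): Ibarra 0.2395; Ferraro 0.4100; Haddad 0.3505.
Pro-rata amounts: Ibarra 22,331.67; Ferraro 38,224.59; Haddad 32,673.74.
Rounded to nearest $5: Ibarra $22,330; Ferraro $38,225; Haddad $32,675. Sum = $93,230.
Rounded total matches; no reconciliation needed.

Ibarra: $22,330; Ferraro: $38,225; Haddad: $32,675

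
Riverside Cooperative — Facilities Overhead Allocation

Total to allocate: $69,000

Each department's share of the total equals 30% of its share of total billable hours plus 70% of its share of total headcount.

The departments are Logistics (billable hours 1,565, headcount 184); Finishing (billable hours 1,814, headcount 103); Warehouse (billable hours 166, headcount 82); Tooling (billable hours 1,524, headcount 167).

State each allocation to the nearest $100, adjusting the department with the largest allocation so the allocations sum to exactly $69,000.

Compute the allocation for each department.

Billable hours total 5,069; headcount total 536.
Combined weights (30% billable hours + 70% headcount): Logistics 0.3329; Finishing 0.2419; Warehouse 0.1169; Tooling 0.3083.
Proportional shares: Logistics 22,971.50; Finishing 16,689.26; Warehouse 8,067.06; Tooling 21,272.17.
After rounding ($100): Logistics $23,000; Finishing $16,700; Warehouse $8,100; Tooling $21,300. Sum = $69,100.
Difference $69,000 − $69,100 = −$100 applied to largest allocation (Logistics): Logistics becomes $22,900.

Logistics: $22,900 · Finishing: $16,700 · Warehouse: $8,100 · Tooling: $21,300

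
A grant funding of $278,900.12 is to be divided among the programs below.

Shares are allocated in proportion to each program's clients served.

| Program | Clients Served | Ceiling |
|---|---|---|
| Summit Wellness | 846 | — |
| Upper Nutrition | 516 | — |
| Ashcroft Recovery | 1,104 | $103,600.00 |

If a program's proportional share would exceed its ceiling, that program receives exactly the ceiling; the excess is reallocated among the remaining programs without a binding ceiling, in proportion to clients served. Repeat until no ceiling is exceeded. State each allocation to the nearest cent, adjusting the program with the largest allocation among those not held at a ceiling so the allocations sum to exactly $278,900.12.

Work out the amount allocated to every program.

Total clients served = 2,466.
Pro-rata shares before constraints: Summit Wellness 95,681.0631; Upper Nutrition 58,358.6626; Ashcroft Recovery 124,860.3944.
Held at cap: Ashcroft Recovery ($103,600.00); balance $175,300.12 reallocated over remaining clients served 1,362.
Shares after redistribution: Summit Wellness 108,886.8587 → $108,886.86; Upper Nutrition 66,413.2613 → $66,413.26.

Summit Wellness: $108,886.86 · Upper Nutrition: $66,413.26 · Ashcroft Recovery: $103,600.00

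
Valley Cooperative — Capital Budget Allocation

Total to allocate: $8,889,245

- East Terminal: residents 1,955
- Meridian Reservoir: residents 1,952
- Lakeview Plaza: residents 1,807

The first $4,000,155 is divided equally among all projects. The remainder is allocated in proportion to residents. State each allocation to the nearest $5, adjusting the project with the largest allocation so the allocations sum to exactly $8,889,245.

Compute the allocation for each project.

$4,000,155 shared equally gives $1,333,385 per project.
Remainder $4,889,090 by residents (total 5,714): East Terminal 1,672,763.55 → $1,672,765; Meridian Reservoir 1,670,196.65 → $1,670,195; Lakeview Plaza 1,546,129.79 → $1,546,130.
Totals: East Terminal $1,333,385 + $1,672,765 = $3,006,150; Meridian Reservoir $1,333,385 + $1,670,195 = $3,003,580; Lakeview Plaza $1,333,385 + $1,546,130 = $2,879,515.

East Terminal: $3,006,150 | Meridian Reservoir: $3,003,580 | Lakeview Plaza: $2,879,515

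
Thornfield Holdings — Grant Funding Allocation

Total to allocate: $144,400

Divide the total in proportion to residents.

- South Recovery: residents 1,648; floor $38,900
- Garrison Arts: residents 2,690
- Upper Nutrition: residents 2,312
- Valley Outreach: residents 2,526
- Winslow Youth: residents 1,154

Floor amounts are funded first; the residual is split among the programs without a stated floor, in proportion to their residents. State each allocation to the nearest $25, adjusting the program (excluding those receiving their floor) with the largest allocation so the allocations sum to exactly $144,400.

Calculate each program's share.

Guaranteed amounts: South Recovery $38,900. Residual $105,500.
Residual split over remaining residents 8,682: Garrison Arts 32,687.74 → $32,700; Upper Nutrition 28,094.45 → $28,100; Valley Outreach 30,694.89 → $30,700; Winslow Youth 14,022.92 → $14,025.
Rounding difference −$25 applied to Garrison Arts → $32,675.

South Recovery: $38,900 · Garrison Arts: $32,675 · Upper Nutrition: $28,100 · Valley Outreach: $30,700 · Winslow Youth: $14,025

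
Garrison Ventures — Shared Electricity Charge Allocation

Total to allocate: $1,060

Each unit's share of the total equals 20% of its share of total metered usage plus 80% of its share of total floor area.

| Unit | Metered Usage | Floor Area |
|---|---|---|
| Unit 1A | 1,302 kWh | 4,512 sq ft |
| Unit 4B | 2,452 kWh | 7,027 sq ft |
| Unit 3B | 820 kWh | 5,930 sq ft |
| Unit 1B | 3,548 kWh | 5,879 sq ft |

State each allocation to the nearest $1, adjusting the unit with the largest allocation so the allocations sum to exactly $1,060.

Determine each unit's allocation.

Metered usage total 8,122; floor area total 23,348.
Combined weights (20% metered usage + 80% floor area): Unit 1A 0.1867; Unit 4B 0.3012; Unit 3B 0.2234; Unit 1B 0.2888.
Pro-rata amounts: Unit 1A 197.86; Unit 4B 319.22; Unit 3B 236.78; Unit 1B 306.14.
At nearest $1: Unit 1A $198; Unit 4B $319; Unit 3B $237; Unit 1B $306. Sum = $1,060.
Rounded total matches; no reconciliation needed.

Unit 1A: $198 · Unit 4B: $319 · Unit 3B: $237 · Unit 1B: $306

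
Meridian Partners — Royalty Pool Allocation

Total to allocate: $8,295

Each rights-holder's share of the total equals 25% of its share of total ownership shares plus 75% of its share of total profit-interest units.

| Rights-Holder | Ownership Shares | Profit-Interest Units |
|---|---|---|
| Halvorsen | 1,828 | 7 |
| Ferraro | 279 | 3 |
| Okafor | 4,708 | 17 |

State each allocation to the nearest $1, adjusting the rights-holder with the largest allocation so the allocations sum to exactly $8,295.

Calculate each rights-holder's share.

Halvorsen: $2,169; Ferraro: $776; Okafor: $5,350

Totals — ownership shares 6,815, profit-interest units 27.
Composite weights (25% ownership shares + 75% profit-interest units): Halvorsen 0.2615; Ferraro 0.0936; Okafor 0.6449.
Raw shares: Halvorsen 2,169.16; Ferraro 776.15; Okafor 5,349.69.
Rounded to nearest $1: Halvorsen $2,169; Ferraro $776; Okafor $5,350. Sum = $8,295.
Rounded total matches; no reconciliation needed.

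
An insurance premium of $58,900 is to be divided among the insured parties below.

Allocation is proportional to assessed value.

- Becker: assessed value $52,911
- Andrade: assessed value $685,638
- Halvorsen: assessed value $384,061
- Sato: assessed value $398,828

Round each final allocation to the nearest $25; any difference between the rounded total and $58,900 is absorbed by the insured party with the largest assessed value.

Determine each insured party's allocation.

Becker: $2,050 · Andrade: $26,525 · Halvorsen: $14,875 · Sato: $15,450

Combined assessed value = 1,521,438.
Raw shares: Becker 52,911/1,521,438 × $58,900 = 2,048.36; Andrade 685,638/1,521,438 × $58,900 = 26,543.36; Halvorsen 384,061/1,521,438 × $58,900 = 14,868.30; Sato 398,828/1,521,438 × $58,900 = 15,439.98.
At nearest $25: Becker $2,050; Andrade $26,550; Halvorsen $14,875; Sato $15,450. Sum = $58,925.
Difference $58,900 − $58,925 = −$25 applied to largest assessed value (Andrade): Andrade becomes $26,525.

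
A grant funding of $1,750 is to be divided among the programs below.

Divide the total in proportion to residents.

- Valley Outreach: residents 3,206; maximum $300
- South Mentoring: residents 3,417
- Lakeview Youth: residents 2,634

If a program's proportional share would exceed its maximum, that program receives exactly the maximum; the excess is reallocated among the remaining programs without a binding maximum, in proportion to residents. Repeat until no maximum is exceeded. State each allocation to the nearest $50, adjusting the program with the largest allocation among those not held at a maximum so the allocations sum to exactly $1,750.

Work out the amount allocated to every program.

Valley Outreach: $300 · South Mentoring: $800 · Lakeview Youth: $650

Combined residents = 9,257.
Proportional shares (ignoring caps): Valley Outreach 606.08; South Mentoring 645.97; Lakeview Youth 497.95.
Capped: Valley Outreach ($300); remaining pool $1,450 reallocated over remaining residents 6,051.
Shares after redistribution: South Mentoring 818.82 → $800; Lakeview Youth 631.18 → $650.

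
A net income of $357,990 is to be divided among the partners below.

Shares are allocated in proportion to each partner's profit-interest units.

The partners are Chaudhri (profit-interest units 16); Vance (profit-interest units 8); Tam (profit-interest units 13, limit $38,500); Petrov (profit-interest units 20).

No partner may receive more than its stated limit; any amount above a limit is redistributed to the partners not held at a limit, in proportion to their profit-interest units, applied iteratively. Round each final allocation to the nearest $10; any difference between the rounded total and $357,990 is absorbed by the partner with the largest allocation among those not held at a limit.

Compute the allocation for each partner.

Chaudhri: $116,180 | Vance: $58,090 | Tam: $38,500 | Petrov: $145,220

Profit-interest units total: 57.
Proportional shares (ignoring caps): Chaudhri 100,488.42; Vance 50,244.21; Tam 81,646.84; Petrov 125,610.53.
Cap binds for Tam ($38,500); remaining pool $319,490 reallocated over remaining profit-interest units 44.
Remaining shares: Chaudhri 116,178.18 → $116,180; Vance 58,089.09 → $58,090; Petrov 145,222.73 → $145,220.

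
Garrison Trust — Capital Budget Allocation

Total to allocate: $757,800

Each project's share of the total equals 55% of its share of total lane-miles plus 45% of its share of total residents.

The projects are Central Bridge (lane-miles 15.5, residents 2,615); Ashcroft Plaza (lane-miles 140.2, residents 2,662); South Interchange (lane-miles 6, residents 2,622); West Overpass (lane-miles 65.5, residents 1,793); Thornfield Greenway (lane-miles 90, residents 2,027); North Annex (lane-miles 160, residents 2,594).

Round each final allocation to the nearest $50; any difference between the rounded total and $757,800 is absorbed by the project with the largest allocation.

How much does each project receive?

Lane-miles total 477.2; residents total 14,313.
Blended shares (55% lane-miles + 45% residents): Central Bridge 0.1001; Ashcroft Plaza 0.2453; South Interchange 0.0894; West Overpass 0.1319; Thornfield Greenway 0.1675; North Annex 0.2660.
Proportional shares: Central Bridge 75,840.70; Ashcroft Plaza 185,874.38; South Interchange 67,710.10; West Overpass 99,926.76; Thornfield Greenway 126,900.33; North Annex 201,547.73.
At nearest $50: Central Bridge $75,850; Ashcroft Plaza $185,850; South Interchange $67,700; West Overpass $99,950; Thornfield Greenway $126,900; North Annex $201,550. Sum = $757,800.
Rounded total matches; no reconciliation needed.

Central Bridge: $75,850 · Ashcroft Plaza: $185,850 · South Interchange: $67,700 · West Overpass: $99,950 · Thornfield Greenway: $126,900 · North Annex: $201,550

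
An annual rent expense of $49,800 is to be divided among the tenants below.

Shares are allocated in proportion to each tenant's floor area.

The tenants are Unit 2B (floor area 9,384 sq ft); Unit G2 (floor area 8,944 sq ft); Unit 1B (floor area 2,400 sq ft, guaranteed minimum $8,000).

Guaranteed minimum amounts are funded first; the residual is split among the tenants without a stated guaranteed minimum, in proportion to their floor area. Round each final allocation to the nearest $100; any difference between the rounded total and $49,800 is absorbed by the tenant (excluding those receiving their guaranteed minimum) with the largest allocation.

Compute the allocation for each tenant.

Minimums first: Unit 1B $8,000. Remaining pool $41,800.
Remaining pool split over remaining floor area 18,328: Unit 2B 21,401.75 → $21,400; Unit G2 20,398.25 → $20,400.

Unit 2B: $21,400 · Unit G2: $20,400 · Unit 1B: $8,000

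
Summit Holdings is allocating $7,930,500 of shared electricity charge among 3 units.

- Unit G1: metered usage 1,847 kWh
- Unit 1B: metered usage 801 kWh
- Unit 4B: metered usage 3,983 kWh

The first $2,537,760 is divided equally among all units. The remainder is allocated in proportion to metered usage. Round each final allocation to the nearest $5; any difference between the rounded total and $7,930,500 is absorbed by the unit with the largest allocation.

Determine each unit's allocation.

Unit G1: $2,348,015; Unit 1B: $1,497,345; Unit 4B: $4,085,140

$2,537,760 shared equally gives $845,920 per unit.
Remainder $5,392,740 by metered usage (total 6,631): Unit G1 1,502,094.82 → $1,502,095; Unit 1B 651,422.82 → $651,425; Unit 4B 3,239,222.35 → $3,239,220.
Totals: Unit G1 $845,920 + $1,502,095 = $2,348,015; Unit 1B $845,920 + $651,425 = $1,497,345; Unit 4B $845,920 + $3,239,220 = $4,085,140.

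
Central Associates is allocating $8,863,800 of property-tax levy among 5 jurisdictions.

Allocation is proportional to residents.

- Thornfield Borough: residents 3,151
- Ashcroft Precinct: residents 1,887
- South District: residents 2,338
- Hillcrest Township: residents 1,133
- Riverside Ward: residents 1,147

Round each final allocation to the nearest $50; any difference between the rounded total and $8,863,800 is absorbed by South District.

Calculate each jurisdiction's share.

Thornfield Borough: $2,892,500 | Ashcroft Precinct: $1,732,200 | South District: $2,146,150 | Hillcrest Township: $1,040,050 | Riverside Ward: $1,052,900

Sum of residents: 9,656.
Unrounded shares: Thornfield Borough 3,151/9,656 × $8,863,800 = 2,892,484.86; Ashcroft Precinct 1,887/9,656 × $8,863,800 = 1,732,186.27; South District 2,338/9,656 × $8,863,800 = 2,146,185.21; Hillcrest Township 1,133/9,656 × $8,863,800 = 1,040,046.13; Riverside Ward 1,147/9,656 × $8,863,800 = 1,052,897.54.
After rounding ($50): Thornfield Borough $2,892,500; Ashcroft Precinct $1,732,200; South District $2,146,200; Hillcrest Township $1,040,050; Riverside Ward $1,052,900. Sum = $8,863,850.
Difference $8,863,800 − $8,863,850 = −$50 applied to South District: South District becomes $2,146,150.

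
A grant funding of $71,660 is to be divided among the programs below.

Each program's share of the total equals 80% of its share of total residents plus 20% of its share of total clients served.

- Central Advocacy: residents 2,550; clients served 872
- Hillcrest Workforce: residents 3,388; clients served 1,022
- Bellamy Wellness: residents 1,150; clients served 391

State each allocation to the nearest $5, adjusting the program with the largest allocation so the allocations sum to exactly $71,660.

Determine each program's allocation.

Central Advocacy: $26,095 | Hillcrest Workforce: $33,810 | Bellamy Wellness: $11,755

Totals — residents 7,088, clients served 2,285.
Composite weights (80% residents + 20% clients served): Central Advocacy 0.3641; Hillcrest Workforce 0.4718; Bellamy Wellness 0.1640.
Raw shares: Central Advocacy 26,093.86; Hillcrest Workforce 33,812.47; Bellamy Wellness 11,753.68.
Rounded to nearest $5: Central Advocacy $26,095; Hillcrest Workforce $33,810; Bellamy Wellness $11,755. Sum = $71,660.
Sum already equals the total — no adjustment.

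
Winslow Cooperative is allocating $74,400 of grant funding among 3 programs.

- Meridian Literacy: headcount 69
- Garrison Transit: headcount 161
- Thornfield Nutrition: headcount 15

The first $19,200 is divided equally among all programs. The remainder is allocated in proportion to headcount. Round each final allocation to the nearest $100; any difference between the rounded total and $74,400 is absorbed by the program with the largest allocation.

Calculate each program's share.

$19,200 shared equally gives $6,400 per program.
Remainder $55,200 by headcount (total 245): Meridian Literacy 15,546.12 → $15,500; Garrison Transit 36,274.29 → $36,300; Thornfield Nutrition 3,379.59 → $3,400.
Totals: Meridian Literacy $6,400 + $15,500 = $21,900; Garrison Transit $6,400 + $36,300 = $42,700; Thornfield Nutrition $6,400 + $3,400 = $9,800.

Meridian Literacy: $21,900; Garrison Transit: $42,700; Thornfield Nutrition: $9,800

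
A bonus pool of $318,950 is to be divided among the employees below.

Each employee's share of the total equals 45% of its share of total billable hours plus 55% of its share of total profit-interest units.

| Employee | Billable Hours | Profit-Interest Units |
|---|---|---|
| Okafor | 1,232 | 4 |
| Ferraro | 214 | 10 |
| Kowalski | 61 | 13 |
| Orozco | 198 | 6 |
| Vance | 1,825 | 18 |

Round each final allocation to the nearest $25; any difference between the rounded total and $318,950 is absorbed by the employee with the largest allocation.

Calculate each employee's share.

Okafor: $63,850; Ferraro: $43,100; Kowalski: $47,200; Orozco: $28,700; Vance: $136,100

Totals — billable hours 3,530, profit-interest units 51.
Blended shares (45% billable hours + 55% profit-interest units): Okafor 0.2002; Ferraro 0.1351; Kowalski 0.1480; Orozco 0.0899; Vance 0.4268.
Raw shares: Okafor 63,850.94; Ferraro 43,097.67; Kowalski 47,195.76; Orozco 28,688.49; Vance 136,117.13.
After rounding ($25): Okafor $63,850; Ferraro $43,100; Kowalski $47,200; Orozco $28,700; Vance $136,125. Sum = $318,975.
Difference $318,950 − $318,975 = −$25 applied to largest allocation (Vance): Vance becomes $136,100.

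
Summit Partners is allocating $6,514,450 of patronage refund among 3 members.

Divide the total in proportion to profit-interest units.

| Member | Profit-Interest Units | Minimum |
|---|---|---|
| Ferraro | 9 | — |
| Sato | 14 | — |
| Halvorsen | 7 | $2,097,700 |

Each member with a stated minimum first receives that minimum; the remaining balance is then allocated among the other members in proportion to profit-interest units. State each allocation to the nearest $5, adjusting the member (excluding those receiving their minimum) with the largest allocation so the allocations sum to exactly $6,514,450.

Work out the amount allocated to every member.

Ferraro: $1,728,295; Sato: $2,688,455; Halvorsen: $2,097,700

Fund the minimums — Halvorsen $2,097,700. Residual $4,416,750.
Residual split over remaining profit-interest units 23: Ferraro 1,728,293.48 → $1,728,295; Sato 2,688,456.52 → $2,688,455.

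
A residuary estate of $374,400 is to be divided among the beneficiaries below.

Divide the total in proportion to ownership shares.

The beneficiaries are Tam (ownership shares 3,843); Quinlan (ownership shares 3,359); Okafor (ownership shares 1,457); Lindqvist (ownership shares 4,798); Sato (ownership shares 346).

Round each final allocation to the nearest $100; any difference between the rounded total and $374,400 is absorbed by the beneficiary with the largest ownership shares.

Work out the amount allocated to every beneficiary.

Sum of ownership shares: 13,803.
Proportional shares: Tam 3,843/13,803 × $374,400 = 104,239.60; Quinlan 3,359/13,803 × $374,400 = 91,111.32; Okafor 1,457/13,803 × $374,400 = 39,520.45; Lindqvist 4,798/13,803 × $374,400 = 130,143.53; Sato 346/13,803 × $374,400 = 9,385.09.
After rounding ($100): Tam $104,200; Quinlan $91,100; Okafor $39,500; Lindqvist $130,100; Sato $9,400. Sum = $374,300.
Difference $374,400 − $374,300 = +$100 applied to largest ownership shares (Lindqvist): Lindqvist becomes $130,200.

Tam: $104,200 · Quinlan: $91,100 · Okafor: $39,500 · Lindqvist: $130,200 · Sato: $9,400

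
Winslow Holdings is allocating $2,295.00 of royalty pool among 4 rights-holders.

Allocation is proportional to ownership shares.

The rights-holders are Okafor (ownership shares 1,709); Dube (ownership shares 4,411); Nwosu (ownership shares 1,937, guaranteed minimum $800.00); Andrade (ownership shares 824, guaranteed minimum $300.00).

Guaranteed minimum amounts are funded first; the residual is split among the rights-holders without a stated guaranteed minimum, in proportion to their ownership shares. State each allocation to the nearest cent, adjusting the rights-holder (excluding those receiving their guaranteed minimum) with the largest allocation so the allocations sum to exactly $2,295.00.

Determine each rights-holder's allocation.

Okafor: $333.70; Dube: $861.30; Nwosu: $800.00; Andrade: $300.00

Minimums first: Nwosu $800.00; Andrade $300.00. Remaining pool $1,195.00.
Remaining pool split over remaining ownership shares 6,120: Okafor 333.7018 → $333.70; Dube 861.2982 → $861.30.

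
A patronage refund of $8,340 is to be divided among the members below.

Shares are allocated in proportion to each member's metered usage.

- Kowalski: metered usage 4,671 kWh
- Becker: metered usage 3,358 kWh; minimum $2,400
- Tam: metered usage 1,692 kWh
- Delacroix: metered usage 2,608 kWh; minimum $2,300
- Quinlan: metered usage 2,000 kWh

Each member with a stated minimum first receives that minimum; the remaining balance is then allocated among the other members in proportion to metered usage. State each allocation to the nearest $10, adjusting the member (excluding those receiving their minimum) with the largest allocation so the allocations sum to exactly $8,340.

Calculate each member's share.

Kowalski: $2,030 · Becker: $2,400 · Tam: $740 · Delacroix: $2,300 · Quinlan: $870

Guaranteed amounts: Becker $2,400; Delacroix $2,300. Balance $3,640.
Balance split over remaining metered usage 8,363: Kowalski 2,033.06 → $2,030; Tam 736.44 → $740; Quinlan 870.50 → $870.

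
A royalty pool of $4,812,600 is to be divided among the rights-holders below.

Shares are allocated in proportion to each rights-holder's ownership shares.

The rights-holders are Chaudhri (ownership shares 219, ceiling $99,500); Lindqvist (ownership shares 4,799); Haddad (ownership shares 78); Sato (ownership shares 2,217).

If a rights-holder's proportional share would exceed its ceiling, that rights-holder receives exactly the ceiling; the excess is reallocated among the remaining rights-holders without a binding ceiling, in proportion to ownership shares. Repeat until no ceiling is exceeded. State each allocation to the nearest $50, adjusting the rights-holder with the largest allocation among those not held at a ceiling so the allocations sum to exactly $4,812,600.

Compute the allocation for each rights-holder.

Ownership shares total: 7,313.
Proportional shares (ignoring caps): Chaudhri 144,121.35; Lindqvist 3,158,165.92; Haddad 51,330.89; Sato 1,458,981.84.
Capped: Chaudhri ($99,500); residual $4,713,100 reallocated over remaining ownership shares 7,094.
Redistributed shares: Lindqvist 3,188,351.69 → $3,188,350; Haddad 51,821.51 → $51,800; Sato 1,472,926.80 → $1,472,950.

Chaudhri: $99,500; Lindqvist: $3,188,350; Haddad: $51,800; Sato: $1,472,950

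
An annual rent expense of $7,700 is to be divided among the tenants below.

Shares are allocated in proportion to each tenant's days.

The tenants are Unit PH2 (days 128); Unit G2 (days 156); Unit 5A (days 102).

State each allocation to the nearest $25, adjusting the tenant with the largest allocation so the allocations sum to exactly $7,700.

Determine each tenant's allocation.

Sum of days: 386.
Proportional shares: Unit PH2 128/386 × $7,700 = 2,553.37; Unit G2 156/386 × $7,700 = 3,111.92; Unit 5A 102/386 × $7,700 = 2,034.72.
At nearest $25: Unit PH2 $2,550; Unit G2 $3,100; Unit 5A $2,025. Sum = $7,675.
Difference $7,700 − $7,675 = +$25 applied to largest allocation (Unit G2): Unit G2 becomes $3,125.

Unit PH2: $2,550; Unit G2: $3,125; Unit 5A: $2,025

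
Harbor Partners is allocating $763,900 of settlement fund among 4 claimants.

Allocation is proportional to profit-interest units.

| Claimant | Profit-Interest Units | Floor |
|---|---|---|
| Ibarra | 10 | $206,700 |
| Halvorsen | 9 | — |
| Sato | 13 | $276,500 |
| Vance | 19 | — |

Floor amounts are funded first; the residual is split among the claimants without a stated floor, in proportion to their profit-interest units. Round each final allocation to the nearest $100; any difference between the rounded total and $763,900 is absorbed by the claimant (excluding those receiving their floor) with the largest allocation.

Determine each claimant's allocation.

Ibarra: $206,700 | Halvorsen: $90,200 | Sato: $276,500 | Vance: $190,500

Fund the minimums — Ibarra $206,700; Sato $276,500. Remaining pool $280,700.
Remaining pool split over remaining profit-interest units 28: Halvorsen 90,225.00 → $90,200; Vance 190,475.00 → $190,500.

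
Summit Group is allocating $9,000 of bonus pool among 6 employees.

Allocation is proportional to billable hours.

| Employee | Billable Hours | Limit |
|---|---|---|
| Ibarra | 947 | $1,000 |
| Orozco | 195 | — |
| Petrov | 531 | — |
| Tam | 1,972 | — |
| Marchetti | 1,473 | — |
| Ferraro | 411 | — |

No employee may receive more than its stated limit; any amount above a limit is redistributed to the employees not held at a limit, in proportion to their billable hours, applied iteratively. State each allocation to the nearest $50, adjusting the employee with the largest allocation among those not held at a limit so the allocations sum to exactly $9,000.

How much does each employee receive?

Combined billable hours = 5,529.
Unconstrained shares: Ibarra 1,541.51; Orozco 317.42; Petrov 864.35; Tam 3,209.98; Marchetti 2,397.72; Ferraro 669.02.
Held at cap: Ibarra ($1,000); balance $8,000 reallocated over remaining billable hours 4,582.
Shares after redistribution: Orozco 340.46 → $350; Petrov 927.11 → $950; Tam 3,443.04 → $3,450; Marchetti 2,571.80 → $2,550; Ferraro 717.59 → $700.

Ibarra: $1,000; Orozco: $350; Petrov: $950; Tam: $3,450; Marchetti: $2,550; Ferraro: $700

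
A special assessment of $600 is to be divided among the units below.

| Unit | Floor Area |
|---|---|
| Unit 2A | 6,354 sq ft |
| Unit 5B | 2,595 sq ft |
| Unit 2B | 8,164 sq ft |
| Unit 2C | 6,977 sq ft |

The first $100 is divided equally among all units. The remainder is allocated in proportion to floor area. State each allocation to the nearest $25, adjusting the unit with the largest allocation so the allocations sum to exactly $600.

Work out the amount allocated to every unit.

Unit 2A: $150 · Unit 5B: $75 · Unit 2B: $200 · Unit 2C: $175

Equal tier: $100 ÷ 4 = $25 apiece.
Remainder $500 by floor area (total 24,090): Unit 2A 131.88 → $125; Unit 5B 53.86 → $50; Unit 2B 169.45 → $175; Unit 2C 144.81 → $150.
Totals: Unit 2A $25 + $125 = $150; Unit 5B $25 + $50 = $75; Unit 2B $25 + $175 = $200; Unit 2C $25 + $150 = $175.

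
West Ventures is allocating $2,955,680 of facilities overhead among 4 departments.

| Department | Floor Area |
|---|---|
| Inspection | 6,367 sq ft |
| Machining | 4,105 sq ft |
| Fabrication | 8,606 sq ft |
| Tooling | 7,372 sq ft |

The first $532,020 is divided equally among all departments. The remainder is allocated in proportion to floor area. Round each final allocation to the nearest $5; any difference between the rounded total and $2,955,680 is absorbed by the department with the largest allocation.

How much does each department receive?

Inspection: $716,425 · Machining: $509,155 · Fabrication: $921,585 · Tooling: $808,515

$532,020 shared equally gives $133,005 per department.
Remainder $2,423,660 by floor area (total 26,450): Inspection 583,419.40 → $583,420; Machining 376,148.37 → $376,150; Fabrication 788,582.91 → $788,585; Tooling 675,509.32 → $675,510.
Rounding difference −$5 on remainder applied to Fabrication.
Totals: Inspection $133,005 + $583,420 = $716,425; Machining $133,005 + $376,150 = $509,155; Fabrication $133,005 + $788,580 = $921,585; Tooling $133,005 + $675,510 = $808,515.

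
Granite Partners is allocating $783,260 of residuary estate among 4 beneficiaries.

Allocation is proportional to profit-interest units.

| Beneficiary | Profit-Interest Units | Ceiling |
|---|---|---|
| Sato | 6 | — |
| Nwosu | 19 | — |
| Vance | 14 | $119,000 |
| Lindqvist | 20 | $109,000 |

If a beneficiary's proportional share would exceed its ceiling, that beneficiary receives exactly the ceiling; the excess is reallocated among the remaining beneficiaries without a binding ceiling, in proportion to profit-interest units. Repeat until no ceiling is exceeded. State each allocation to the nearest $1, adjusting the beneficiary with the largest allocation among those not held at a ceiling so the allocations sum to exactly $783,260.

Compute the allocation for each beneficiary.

Combined profit-interest units = 59.
Proportional shares (ignoring caps): Sato 79,653.56; Nwosu 252,236.27; Vance 185,858.31; Lindqvist 265,511.86.
Held at cap: Vance ($119,000), Lindqvist ($109,000); balance $555,260 reallocated over remaining profit-interest units 25.
Shares after redistribution: Sato 133,262.40 → $133,262; Nwosu 421,997.60 → $421,998.

Sato: $133,262 · Nwosu: $421,998 · Vance: $119,000 · Lindqvist: $109,000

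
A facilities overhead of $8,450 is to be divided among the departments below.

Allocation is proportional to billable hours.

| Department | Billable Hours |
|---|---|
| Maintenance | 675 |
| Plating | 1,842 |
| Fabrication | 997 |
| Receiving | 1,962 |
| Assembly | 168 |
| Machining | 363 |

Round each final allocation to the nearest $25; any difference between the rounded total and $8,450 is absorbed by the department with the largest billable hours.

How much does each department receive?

Maintenance: $950; Plating: $2,600; Fabrication: $1,400; Receiving: $2,775; Assembly: $225; Machining: $500

Sum of billable hours: 6,007.
Raw shares: Maintenance 675/6,007 × $8,450 = 949.52; Plating 1,842/6,007 × $8,450 = 2,591.13; Fabrication 997/6,007 × $8,450 = 1,402.47; Receiving 1,962/6,007 × $8,450 = 2,759.93; Assembly 168/6,007 × $8,450 = 236.32; Machining 363/6,007 × $8,450 = 510.63.
After rounding ($25): Maintenance $950; Plating $2,600; Fabrication $1,400; Receiving $2,750; Assembly $225; Machining $500. Sum = $8,425.
Difference $8,450 − $8,425 = +$25 applied to largest billable hours (Receiving): Receiving becomes $2,775.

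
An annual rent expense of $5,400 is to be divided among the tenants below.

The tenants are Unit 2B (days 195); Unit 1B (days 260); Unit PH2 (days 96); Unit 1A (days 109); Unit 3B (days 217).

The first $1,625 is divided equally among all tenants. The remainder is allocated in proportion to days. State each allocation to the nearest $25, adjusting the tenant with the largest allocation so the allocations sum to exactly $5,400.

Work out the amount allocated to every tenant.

Unit 2B: $1,175 · Unit 1B: $1,425 · Unit PH2: $750 · Unit 1A: $800 · Unit 3B: $1,250

First tranche $1,625 split equally: $325 each.
Remainder $3,775 by days (total 877): Unit 2B 839.37 → $850; Unit 1B 1,119.16 → $1,125; Unit PH2 413.23 → $425; Unit 1A 469.18 → $475; Unit 3B 934.06 → $925.
Rounding difference −$25 on remainder applied to Unit 1B.
Totals: Unit 2B $325 + $850 = $1,175; Unit 1B $325 + $1,100 = $1,425; Unit PH2 $325 + $425 = $750; Unit 1A $325 + $475 = $800; Unit 3B $325 + $925 = $1,250.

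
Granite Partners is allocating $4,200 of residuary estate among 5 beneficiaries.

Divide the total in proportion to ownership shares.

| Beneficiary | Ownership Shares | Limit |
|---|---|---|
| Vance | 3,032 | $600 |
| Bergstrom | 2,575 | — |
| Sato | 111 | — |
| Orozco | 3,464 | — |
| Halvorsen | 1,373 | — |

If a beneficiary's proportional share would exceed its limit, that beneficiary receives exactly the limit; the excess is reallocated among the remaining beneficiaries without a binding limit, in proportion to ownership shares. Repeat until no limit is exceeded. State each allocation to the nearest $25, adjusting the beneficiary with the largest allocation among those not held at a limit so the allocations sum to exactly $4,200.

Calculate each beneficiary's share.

Vance: $600; Bergstrom: $1,225; Sato: $50; Orozco: $1,675; Halvorsen: $650

Total ownership shares = 10,555.
Pro-rata shares before constraints: Vance 1,206.48; Bergstrom 1,024.63; Sato 44.17; Orozco 1,378.38; Halvorsen 546.34.
Capped: Vance ($600); remaining pool $3,600 reallocated over remaining ownership shares 7,523.
Shares after redistribution: Bergstrom 1,232.22 → $1,225; Sato 53.12 → $50; Orozco 1,657.64 → $1,650; Halvorsen 657.03 → $650.
Rounding difference +$25 applied to Orozco → $1,675.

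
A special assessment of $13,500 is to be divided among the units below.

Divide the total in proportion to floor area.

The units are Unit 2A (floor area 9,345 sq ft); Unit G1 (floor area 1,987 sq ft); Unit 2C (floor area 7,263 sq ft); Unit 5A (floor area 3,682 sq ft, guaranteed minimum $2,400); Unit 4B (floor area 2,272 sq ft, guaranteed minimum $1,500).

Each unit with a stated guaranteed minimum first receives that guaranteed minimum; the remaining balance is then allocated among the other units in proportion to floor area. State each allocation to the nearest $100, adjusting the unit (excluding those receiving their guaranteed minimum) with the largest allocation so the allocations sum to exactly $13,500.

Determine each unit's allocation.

Unit 2A: $4,900 | Unit G1: $1,000 | Unit 2C: $3,700 | Unit 5A: $2,400 | Unit 4B: $1,500

Fund the minimums — Unit 5A $2,400; Unit 4B $1,500. Remaining pool $9,600.
Remaining pool split over remaining floor area 18,595: Unit 2A 4,824.52 → $4,800; Unit G1 1,025.82 → $1,000; Unit 2C 3,749.65 → $3,700.
Rounding difference +$100 applied to Unit 2A → $4,900.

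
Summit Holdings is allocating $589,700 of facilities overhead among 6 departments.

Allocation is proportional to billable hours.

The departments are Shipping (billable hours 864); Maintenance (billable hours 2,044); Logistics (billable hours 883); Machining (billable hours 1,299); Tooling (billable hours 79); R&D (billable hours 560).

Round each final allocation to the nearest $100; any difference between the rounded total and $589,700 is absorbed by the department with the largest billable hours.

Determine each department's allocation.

Combined billable hours = 5,729.
Proportional shares: Shipping 864/5,729 × $589,700 = 88,933.64; Maintenance 2,044/5,729 × $589,700 = 210,393.93; Logistics 883/5,729 × $589,700 = 90,889.35; Machining 1,299/5,729 × $589,700 = 133,709.25; Tooling 79/5,729 × $589,700 = 8,131.66; R&D 560/5,729 × $589,700 = 57,642.17.
After rounding ($100): Shipping $88,900; Maintenance $210,400; Logistics $90,900; Machining $133,700; Tooling $8,100; R&D $57,600. Sum = $589,600.
Difference $589,700 − $589,600 = +$100 applied to largest billable hours (Maintenance): Maintenance becomes $210,500.

Shipping: $88,900 · Maintenance: $210,500 · Logistics: $90,900 · Machining: $133,700 · Tooling: $8,100 · R&D: $57,600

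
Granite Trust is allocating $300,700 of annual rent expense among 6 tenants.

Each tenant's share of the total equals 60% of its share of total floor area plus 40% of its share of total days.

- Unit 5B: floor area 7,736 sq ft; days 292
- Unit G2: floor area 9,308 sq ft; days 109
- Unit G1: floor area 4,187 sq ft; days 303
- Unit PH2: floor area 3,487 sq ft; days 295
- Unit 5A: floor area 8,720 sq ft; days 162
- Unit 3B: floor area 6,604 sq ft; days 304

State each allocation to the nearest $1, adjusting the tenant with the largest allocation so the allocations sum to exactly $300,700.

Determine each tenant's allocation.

Unit 5B: $58,830 · Unit G2: $50,889 · Unit G1: $43,743 · Unit PH2: $39,932 · Unit 5A: $52,591 · Unit 3B: $54,715

Floor area total 40,042; days total 1,465.
Blended shares (60% floor area + 40% days): Unit 5B 0.1956; Unit G2 0.1692; Unit G1 0.1455; Unit PH2 0.1328; Unit 5A 0.1749; Unit 3B 0.1820.
Raw shares: Unit 5B 58,830.53; Unit G2 50,888.86; Unit G1 43,742.68; Unit PH2 39,931.82; Unit 5A 52,590.89; Unit 3B 54,715.22.
After rounding ($1): Unit 5B $58,831; Unit G2 $50,889; Unit G1 $43,743; Unit PH2 $39,932; Unit 5A $52,591; Unit 3B $54,715. Sum = $300,701.
Difference $300,700 − $300,701 = −$1 applied to largest allocation (Unit 5B): Unit 5B becomes $58,830.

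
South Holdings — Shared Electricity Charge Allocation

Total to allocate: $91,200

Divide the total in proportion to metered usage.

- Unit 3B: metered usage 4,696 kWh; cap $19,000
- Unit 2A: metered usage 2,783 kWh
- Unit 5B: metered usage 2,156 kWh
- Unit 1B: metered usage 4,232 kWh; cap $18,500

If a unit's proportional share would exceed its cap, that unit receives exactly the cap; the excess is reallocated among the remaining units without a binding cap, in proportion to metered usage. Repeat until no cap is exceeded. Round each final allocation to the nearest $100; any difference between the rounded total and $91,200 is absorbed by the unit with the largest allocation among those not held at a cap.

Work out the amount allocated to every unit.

Sum of metered usage: 13,867.
Proportional shares (ignoring caps): Unit 3B 30,884.49; Unit 2A 18,303.14; Unit 5B 14,179.51; Unit 1B 27,832.87.
Cap binds for Unit 3B ($19,000), Unit 1B ($18,500); residual $53,700 reallocated over remaining metered usage 4,939.
Remaining shares: Unit 2A 30,258.57 → $30,300; Unit 5B 23,441.43 → $23,400.

Unit 3B: $19,000 | Unit 2A: $30,300 | Unit 5B: $23,400 | Unit 1B: $18,500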